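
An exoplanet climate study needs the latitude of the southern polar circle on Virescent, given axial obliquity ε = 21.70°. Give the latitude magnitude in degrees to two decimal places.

The polar circle is the lowest latitude that experiences at least one full rotation of continuous darkness at the northern-summer solstice; it lies at |φ| = 90° − ε = 90° − 21.70° = 68.30°.

68.30°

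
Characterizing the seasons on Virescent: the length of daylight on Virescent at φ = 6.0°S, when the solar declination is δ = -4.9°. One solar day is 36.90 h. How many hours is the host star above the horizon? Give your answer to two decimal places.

18.56 h

cos H₀ = −tan φ · tan δ = −tan(-6.0°) × tan(-4.900°) = -0.0090, so H₀ = 1.5798 rad = 90.52°.
Daylight = 2H₀/(2π) × 36.90 h = (1.5798/π) × 36.90 = 18.56 h.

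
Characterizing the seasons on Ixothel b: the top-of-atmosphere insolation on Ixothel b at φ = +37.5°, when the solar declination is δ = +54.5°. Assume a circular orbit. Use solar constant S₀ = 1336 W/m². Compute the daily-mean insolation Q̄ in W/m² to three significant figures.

Q̄ ≈ 662 W/m²

cos H₀ = −tan(+37.5°) tan(+54.500°) = -1.0758 ≤ −1 ⇒ polar day, H₀ = π.
Bracket: H₀ sin φ sin δ + cos φ cos δ sin H₀ = 3.1416×0.60876×0.81412 + 0.79335×0.58070×0.00000 = 1.556989 + 0.000000 = 1.556989.
Q̄ = (S₀/π) × [bracket] = (1336/π) × 1.556989 = 662.1 W/m².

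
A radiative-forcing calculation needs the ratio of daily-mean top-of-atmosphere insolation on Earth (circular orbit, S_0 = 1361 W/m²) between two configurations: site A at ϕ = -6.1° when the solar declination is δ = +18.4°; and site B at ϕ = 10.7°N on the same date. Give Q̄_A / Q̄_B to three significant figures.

— Configuration A (ϕ=-6.1°):
cos h₀ = −tan(-6.1°) tan(+18.400°) = 0.0356, h₀ = 1.5352 rad.
Bracket: h₀ sin ϕ sin δ + cos ϕ cos δ sin h₀ = 1.5352×-0.10626×0.31565 + 0.99434×0.94888×0.99937 = -0.051492 + 0.942915 = 0.891423.
Q̄ = (S_0/π) × [bracket] = (1361/π) × 0.891423 = 386.18 W/m².
— Configuration B (ϕ=+10.7°):
cos h₀ = −tan(+10.7°) tan(+18.400°) = -0.0629, h₀ = 1.6337 rad.
Bracket: h₀ sin ϕ sin δ + cos ϕ cos δ sin h₀ = 1.6337×0.18567×0.31565 + 0.98261×0.94888×0.99802 = 0.095746 + 0.930533 = 1.026279.
Q̄ = (S_0/π) × [bracket] = (1361/π) × 1.026279 = 444.60 W/m².
Ratio Q̄_A / Q̄_B = 386.18 / 444.60 = 0.8686.

Q̄_A / Q̄_B ≈ 0.869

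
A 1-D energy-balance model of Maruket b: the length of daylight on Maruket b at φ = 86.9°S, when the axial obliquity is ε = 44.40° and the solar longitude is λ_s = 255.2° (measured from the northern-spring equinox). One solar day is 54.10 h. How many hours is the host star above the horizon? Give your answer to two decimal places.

54.10 h

Solar declination: sin δ = sin ε · sin λ_s = sin 44.40° × sin 255.2° = -0.67645, so δ = -42.567°.
Sunrise equation: cos H₀ = −tan φ · tan δ = -16.9593 ≤ −1, so the host star never sets (polar day) and H₀ = π.
Daylight = 2H₀/(2π) × 54.10 h = (3.1416/π) × 54.10 = 54.10 h.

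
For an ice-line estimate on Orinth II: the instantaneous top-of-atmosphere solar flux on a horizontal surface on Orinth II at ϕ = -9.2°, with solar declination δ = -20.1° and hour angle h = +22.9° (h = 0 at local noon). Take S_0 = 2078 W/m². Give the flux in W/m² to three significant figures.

cos θ_z = sin ϕ sin δ + cos ϕ cos δ cos h = 0.054945 + 0.853952 = 0.908897.
Flux = S_0 · cos θ_z = 2078 × 0.908897 = 1889 W/m².

1.89e+03 W/m²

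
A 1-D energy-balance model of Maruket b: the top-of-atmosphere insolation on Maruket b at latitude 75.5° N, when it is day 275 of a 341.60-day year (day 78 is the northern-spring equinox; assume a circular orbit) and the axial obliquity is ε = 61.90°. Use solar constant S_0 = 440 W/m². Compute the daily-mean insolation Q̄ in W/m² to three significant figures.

Q̄ ≈ 0.00 W/m²

Solar longitude: L_s = 360° × (275 − 78)/341.60 = 207.611°.
sin δ = sin 61.90° × sin 207.611° = -0.40884, so δ = -24.132°.
cos h₀ = −tan(+75.5°) tan(-24.132°) = 1.7323 ≥ 1 ⇒ polar night, h₀ = 0 and Q̄ = 0.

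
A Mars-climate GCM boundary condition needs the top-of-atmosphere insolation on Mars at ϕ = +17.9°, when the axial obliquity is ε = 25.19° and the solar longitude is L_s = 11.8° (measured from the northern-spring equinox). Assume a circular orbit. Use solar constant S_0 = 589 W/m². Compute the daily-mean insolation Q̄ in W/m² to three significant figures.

Q̄ ≈ 186 W/m²

Solar declination: sin δ = sin ε · sin L_s = sin 25.19° × sin 11.8° = 0.08704, so δ = +4.993°.
cos h₀ = −tan(+17.9°) tan(+4.993°) = -0.0282, h₀ = 1.5990 rad.
Bracket: h₀ sin ϕ sin δ + cos ϕ cos δ sin h₀ = 1.5990×0.30736×0.08704 + 0.95159×0.99621×0.99960 = 0.042777 + 0.947604 = 0.990381.
Q̄ = (S_0/π) × [bracket] = (589/π) × 0.990381 = 185.7 W/m².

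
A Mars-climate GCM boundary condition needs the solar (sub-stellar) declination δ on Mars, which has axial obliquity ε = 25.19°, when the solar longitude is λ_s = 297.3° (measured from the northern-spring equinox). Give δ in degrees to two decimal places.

δ = -22.22°

sin δ = sin ε · sin λ_s = sin 25.19° × sin 297.3° = -0.378214.
δ = arcsin(-0.378214) = -22.22°.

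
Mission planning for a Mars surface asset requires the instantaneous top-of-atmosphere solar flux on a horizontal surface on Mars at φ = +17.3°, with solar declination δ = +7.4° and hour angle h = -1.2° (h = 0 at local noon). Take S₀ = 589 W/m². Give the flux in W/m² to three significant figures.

cos θ_z = sin φ sin δ + cos φ cos δ cos h = 0.038301 + 0.946601 = 0.984902.
Flux = S₀ · cos θ_z = 589 × 0.984902 = 580.1 W/m².

580 W/m²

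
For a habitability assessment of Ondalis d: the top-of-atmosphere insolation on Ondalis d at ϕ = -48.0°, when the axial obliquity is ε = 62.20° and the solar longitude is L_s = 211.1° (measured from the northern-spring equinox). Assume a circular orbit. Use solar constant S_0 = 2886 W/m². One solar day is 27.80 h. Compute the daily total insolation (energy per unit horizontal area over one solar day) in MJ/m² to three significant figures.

Solar declination: sin δ = sin ε · sin L_s = sin 62.20° × sin 211.1° = -0.45692, so δ = -27.188°.
cos h₀ = −tan(-48.0°) tan(-27.188°) = -0.5705, h₀ = 2.1779 rad.
Bracket: h₀ sin ϕ sin δ + cos ϕ cos δ sin h₀ = 2.1779×-0.74314×-0.45692 + 0.66913×0.88951×0.82130 = 0.739518 + 0.488836 = 1.228354.
Q̄ = (S_0/π) × [bracket] = (2886/π) × 1.228354 = 1128.4 W/m².
Daily total = Q̄ × 27.80 h × 3600 s/h = 1128.4 × 27.80 × 3600 / 10⁶ = 112.9 MJ/m².

113 MJ/m²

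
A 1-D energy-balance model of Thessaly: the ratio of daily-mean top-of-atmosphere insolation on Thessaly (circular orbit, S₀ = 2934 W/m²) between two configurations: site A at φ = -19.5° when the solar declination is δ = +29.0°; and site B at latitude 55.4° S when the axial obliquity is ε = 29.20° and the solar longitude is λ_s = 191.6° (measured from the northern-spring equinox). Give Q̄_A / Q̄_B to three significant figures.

Q̄_A / Q̄_B ≈ 0.840

— Configuration A (φ=-19.5°):
cos H₀ = −tan(-19.5°) tan(+29.000°) = 0.1963, H₀ = 1.3732 rad.
Bracket: H₀ sin φ sin δ + cos φ cos δ sin H₀ = 1.3732×-0.33381×0.48481 + 0.94264×0.87462×0.98055 = -0.222231 + 0.808416 = 0.586185.
Q̄ = (S₀/π) × [bracket] = (2934/π) × 0.586185 = 547.45 W/m².
— Configuration B (φ=-55.4°):
Solar declination: sin δ = sin ε · sin λ_s = sin 29.20° × sin 191.6° = -0.09810, so δ = -5.630°.
cos H₀ = −tan(-55.4°) tan(-5.630°) = -0.1429, H₀ = 1.7142 rad.
Bracket: H₀ sin φ sin δ + cos φ cos δ sin H₀ = 1.7142×-0.82314×-0.09810 + 0.56784×0.99518×0.98974 = 0.138422 + 0.559305 = 0.697727.
Q̄ = (S₀/π) × [bracket] = (2934/π) × 0.697727 = 651.62 W/m².
Ratio Q̄_A / Q̄_B = 547.45 / 651.62 = 0.8401.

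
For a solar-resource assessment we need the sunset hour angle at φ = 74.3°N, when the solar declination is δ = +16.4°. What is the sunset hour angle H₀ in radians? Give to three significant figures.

H₀ = 3.14 rad

Sunrise equation: cos H₀ = −tan φ · tan δ = -1.0471 ≤ −1, so the Sun never sets (polar day) and H₀ = π.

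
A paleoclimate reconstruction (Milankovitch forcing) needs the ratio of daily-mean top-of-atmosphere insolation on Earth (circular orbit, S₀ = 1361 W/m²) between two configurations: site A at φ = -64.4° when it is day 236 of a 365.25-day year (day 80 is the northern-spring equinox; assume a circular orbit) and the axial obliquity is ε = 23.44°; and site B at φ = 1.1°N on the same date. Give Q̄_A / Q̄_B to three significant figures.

— Configuration A (φ=-64.4°):
Solar longitude: λ_s = 360° × (236 − 80)/365.25 = 153.758°.
sin δ = sin 23.44° × sin 153.758° = 0.17589, so δ = +10.130°.
cos H₀ = −tan(-64.4°) tan(+10.130°) = 0.3729, H₀ = 1.1886 rad.
Bracket: H₀ sin φ sin δ + cos φ cos δ sin H₀ = 1.1886×-0.90183×0.17589 + 0.43209×0.98441×0.92786 = -0.188539 + 0.394669 = 0.206130.
Q̄ = (S₀/π) × [bracket] = (1361/π) × 0.206130 = 89.300 W/m².
— Configuration B (φ=+1.1°):
cos H₀ = −tan(+1.1°) tan(+10.130°) = -0.0034, H₀ = 1.5742 rad.
Bracket: H₀ sin φ sin δ + cos φ cos δ sin H₀ = 1.5742×0.01920×0.17589 + 0.99982×0.98441×0.99999 = 0.005316 + 0.984223 = 0.989539.
Q̄ = (S₀/π) × [bracket] = (1361/π) × 0.989539 = 428.69 W/m².
Ratio Q̄_A / Q̄_B = 89.300 / 428.69 = 0.2083.

Q̄_A / Q̄_B ≈ 0.208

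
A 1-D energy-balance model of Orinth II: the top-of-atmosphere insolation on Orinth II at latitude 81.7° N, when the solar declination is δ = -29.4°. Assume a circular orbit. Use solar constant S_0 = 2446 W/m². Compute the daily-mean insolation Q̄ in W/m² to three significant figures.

cos h₀ = −tan(+81.7°) tan(-29.400°) = 3.8625 ≥ 1 ⇒ polar night, h₀ = 0 and Q̄ = 0.

Q̄ ≈ 0.00 W/m²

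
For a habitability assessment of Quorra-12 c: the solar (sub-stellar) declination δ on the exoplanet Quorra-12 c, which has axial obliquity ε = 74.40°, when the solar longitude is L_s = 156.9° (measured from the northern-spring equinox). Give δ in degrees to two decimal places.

sin δ = sin ε · sin L_s = sin 74.40° × sin 156.9° = 0.377884.
δ = arcsin(0.377884) = +22.20°.

δ = +22.20°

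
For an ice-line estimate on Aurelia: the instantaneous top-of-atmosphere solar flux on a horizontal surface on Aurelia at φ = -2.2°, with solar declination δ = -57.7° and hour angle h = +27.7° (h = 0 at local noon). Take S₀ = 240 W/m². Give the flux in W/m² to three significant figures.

cos θ_z = sin φ sin δ + cos φ cos δ cos h = 0.032448 + 0.472763 = 0.505211.
Flux = S₀ · cos θ_z = 240 × 0.505211 = 121.3 W/m².

121 W/m²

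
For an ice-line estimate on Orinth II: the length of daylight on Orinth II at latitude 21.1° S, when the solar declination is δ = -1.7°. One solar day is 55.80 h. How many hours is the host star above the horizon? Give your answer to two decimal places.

cos H₀ = −tan φ · tan δ = −tan(-21.1°) × tan(-1.700°) = -0.0115, so H₀ = 1.5822 rad = 90.66°.
Daylight = 2H₀/(2π) × 55.80 h = (1.5822/π) × 55.80 = 28.10 h.

28.10 h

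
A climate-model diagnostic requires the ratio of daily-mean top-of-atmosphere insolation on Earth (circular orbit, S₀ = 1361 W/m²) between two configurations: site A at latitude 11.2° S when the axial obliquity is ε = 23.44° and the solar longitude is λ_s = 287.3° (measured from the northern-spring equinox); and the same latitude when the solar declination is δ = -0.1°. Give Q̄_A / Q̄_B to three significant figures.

Q̄_A / Q̄_B ≈ 1.05

— Configuration A (φ=-11.2°):
Solar declination: sin δ = sin ε · sin λ_s = sin 23.44° × sin 287.3° = -0.37979, so δ = -22.321°.
cos H₀ = −tan(-11.2°) tan(-22.321°) = -0.0813, H₀ = 1.6522 rad.
Bracket: H₀ sin φ sin δ + cos φ cos δ sin H₀ = 1.6522×-0.19423×-0.37979 + 0.98096×0.92507×0.99669 = 0.121877 + 0.904453 = 1.026330.
Q̄ = (S₀/π) × [bracket] = (1361/π) × 1.026330 = 444.63 W/m².
— Configuration B (φ=-11.2°):
cos H₀ = −tan(-11.2°) tan(-0.100°) = -0.0003, H₀ = 1.5711 rad.
Bracket: H₀ sin φ sin δ + cos φ cos δ sin H₀ = 1.5711×-0.19423×-0.00175 + 0.98096×1.00000×1.00000 = 0.000534 + 0.980960 = 0.981494.
Q̄ = (S₀/π) × [bracket] = (1361/π) × 0.981494 = 425.20 W/m².
Ratio Q̄_A / Q̄_B = 444.63 / 425.20 = 1.046.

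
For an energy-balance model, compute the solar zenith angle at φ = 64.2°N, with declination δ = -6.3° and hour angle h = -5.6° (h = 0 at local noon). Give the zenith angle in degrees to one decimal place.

θ_z = 70.6°

cos θ_z = sin φ sin δ + cos φ cos δ cos h = -0.098796 + 0.430538 = 0.331742.
θ_z = arccos(0.331742) = 70.6°.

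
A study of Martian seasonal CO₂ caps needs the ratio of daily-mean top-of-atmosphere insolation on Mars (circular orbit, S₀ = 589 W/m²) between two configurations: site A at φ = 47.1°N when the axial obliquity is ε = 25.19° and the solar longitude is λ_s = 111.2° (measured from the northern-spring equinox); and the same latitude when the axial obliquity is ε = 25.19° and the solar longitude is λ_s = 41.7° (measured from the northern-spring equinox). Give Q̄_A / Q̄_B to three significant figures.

— Configuration A (φ=+47.1°):
Solar declination: sin δ = sin ε · sin λ_s = sin 25.19° × sin 111.2° = 0.39682, so δ = +23.379°.
cos H₀ = −tan(+47.1°) tan(+23.379°) = -0.4652, H₀ = 2.0547 rad.
Bracket: H₀ sin φ sin δ + cos φ cos δ sin H₀ = 2.0547×0.73254×0.39682 + 0.68072×0.91790×0.88519 = 0.597274 + 0.553096 = 1.150370.
Q̄ = (S₀/π) × [bracket] = (589/π) × 1.150370 = 215.68 W/m².
— Configuration B (φ=+47.1°):
Solar declination: sin δ = sin ε · sin λ_s = sin 25.19° × sin 41.7° = 0.28314, so δ = +16.447°.
cos H₀ = −tan(+47.1°) tan(+16.447°) = -0.3177, H₀ = 1.8941 rad.
Bracket: H₀ sin φ sin δ + cos φ cos δ sin H₀ = 1.8941×0.73254×0.28314 + 0.68072×0.95908×0.94819 = 0.392858 + 0.619040 = 1.011898.
Q̄ = (S₀/π) × [bracket] = (589/π) × 1.011898 = 189.72 W/m².
Ratio Q̄_A / Q̄_B = 215.68 / 189.72 = 1.137.

Q̄_A / Q̄_B ≈ 1.14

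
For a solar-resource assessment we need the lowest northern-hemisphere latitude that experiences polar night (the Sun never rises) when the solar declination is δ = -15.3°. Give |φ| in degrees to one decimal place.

Polar night requires cos H₀ = −tan φ tan δ ≥ 1, i.e. tan φ tan δ ≤ −1.
The boundary is |tan φ| · |tan δ| = 1, so |φ| = 90° − |δ| = 90° − 15.3° = 74.7° in the northern hemisphere.

|φ| = 74.7°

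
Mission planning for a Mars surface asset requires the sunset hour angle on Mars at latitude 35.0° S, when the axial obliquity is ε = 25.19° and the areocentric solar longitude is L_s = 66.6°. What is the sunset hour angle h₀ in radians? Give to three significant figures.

h₀ = 1.27 rad

sin δ = sin 25.19° × sin 66.6° = 0.39062, so δ = +22.993°.
cos h₀ = −tan ϕ · tan δ = −tan(-35.0°) × tan(+22.993°) = 0.2971, so h₀ = 1.2691 rad = 72.72°.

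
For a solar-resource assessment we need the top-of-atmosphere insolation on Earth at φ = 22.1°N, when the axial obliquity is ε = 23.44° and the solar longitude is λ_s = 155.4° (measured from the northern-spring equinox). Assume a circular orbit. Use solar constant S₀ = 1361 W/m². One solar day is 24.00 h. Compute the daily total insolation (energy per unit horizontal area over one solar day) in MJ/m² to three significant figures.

Solar declination: sin δ = sin ε · sin λ_s = sin 23.44° × sin 155.4° = 0.16559, so δ = +9.532°.
cos H₀ = −tan(+22.1°) tan(+9.532°) = -0.0682, H₀ = 1.6390 rad.
Bracket: H₀ sin φ sin δ + cos φ cos δ sin H₀ = 1.6390×0.37622×0.16559 + 0.92653×0.98619×0.99767 = 0.102107 + 0.911606 = 1.013713.
Q̄ = (S₀/π) × [bracket] = (1361/π) × 1.013713 = 439.16 W/m².
Daily total = Q̄ × 24.00 h × 3600 s/h = 439.16 × 24.00 × 3600 / 10⁶ = 37.94 MJ/m².

37.9 MJ/m²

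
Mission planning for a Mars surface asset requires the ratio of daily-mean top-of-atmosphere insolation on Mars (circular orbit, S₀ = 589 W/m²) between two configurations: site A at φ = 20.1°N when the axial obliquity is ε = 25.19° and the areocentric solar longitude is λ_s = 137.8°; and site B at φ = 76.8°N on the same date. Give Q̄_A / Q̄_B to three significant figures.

— Configuration A (φ=+20.1°):
sin δ = sin 25.19° × sin 137.8° = 0.28590, so δ = +16.613°.
cos H₀ = −tan(+20.1°) tan(+16.613°) = -0.1092, H₀ = 1.6802 rad.
Bracket: H₀ sin φ sin δ + cos φ cos δ sin H₀ = 1.6802×0.34366×0.28590 + 0.93909×0.95826×0.99402 = 0.165084 + 0.894511 = 1.059595.
Q̄ = (S₀/π) × [bracket] = (589/π) × 1.059595 = 198.66 W/m².
— Configuration B (φ=+76.8°):
cos H₀ = −tan(+76.8°) tan(+16.613°) = -1.2720 ≤ −1 ⇒ polar day, H₀ = π.
Bracket: H₀ sin φ sin δ + cos φ cos δ sin H₀ = 3.1416×0.97358×0.28590 + 0.22835×0.95826×0.00000 = 0.874453 + 0.000000 = 0.874453.
Q̄ = (S₀/π) × [bracket] = (589/π) × 0.874453 = 163.95 W/m².
Ratio Q̄_A / Q̄_B = 198.66 / 163.95 = 1.212.

Q̄_A / Q̄_B ≈ 1.21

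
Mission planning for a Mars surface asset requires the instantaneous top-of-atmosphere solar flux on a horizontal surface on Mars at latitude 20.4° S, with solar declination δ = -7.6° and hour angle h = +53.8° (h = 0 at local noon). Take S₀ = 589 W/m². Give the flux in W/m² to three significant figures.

cos θ_z = sin φ sin δ + cos φ cos δ cos h = 0.046101 + 0.548701 = 0.594802.
Flux = S₀ · cos θ_z = 589 × 0.594802 = 350.3 W/m².

350 W/m²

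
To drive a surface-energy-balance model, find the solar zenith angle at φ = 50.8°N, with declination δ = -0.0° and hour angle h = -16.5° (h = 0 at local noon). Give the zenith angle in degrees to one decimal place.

θ_z = 52.7°

cos θ_z = sin φ sin δ + cos φ cos δ cos h = -0.000000 + 0.606002 = 0.606002.
θ_z = arccos(0.606002) = 52.7°.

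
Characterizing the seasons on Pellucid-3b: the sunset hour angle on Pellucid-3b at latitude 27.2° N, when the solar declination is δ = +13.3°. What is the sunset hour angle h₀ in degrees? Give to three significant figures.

h₀ = 97.0°

cos h₀ = −tan ϕ · tan δ = −tan(+27.2°) × tan(+13.300°) = -0.1215, so h₀ = 1.6926 rad = 96.98°.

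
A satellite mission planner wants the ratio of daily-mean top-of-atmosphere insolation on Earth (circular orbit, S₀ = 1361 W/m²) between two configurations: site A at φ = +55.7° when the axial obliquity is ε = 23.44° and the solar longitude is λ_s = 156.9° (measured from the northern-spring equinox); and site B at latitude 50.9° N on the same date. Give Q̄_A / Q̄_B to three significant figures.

— Configuration A (φ=+55.7°):
Solar declination: sin δ = sin ε · sin λ_s = sin 23.44° × sin 156.9° = 0.15607, so δ = +8.979°.
cos H₀ = −tan(+55.7°) tan(+8.979°) = -0.2316, H₀ = 1.8045 rad.
Bracket: H₀ sin φ sin δ + cos φ cos δ sin H₀ = 1.8045×0.82610×0.15607 + 0.56353×0.98775×0.97281 = 0.232653 + 0.541492 = 0.774145.
Q̄ = (S₀/π) × [bracket] = (1361/π) × 0.774145 = 335.37 W/m².
— Configuration B (φ=+50.9°):
cos H₀ = −tan(+50.9°) tan(+8.979°) = -0.1944, H₀ = 1.7665 rad.
Bracket: H₀ sin φ sin δ + cos φ cos δ sin H₀ = 1.7665×0.77605×0.15607 + 0.63068×0.98775×0.98092 = 0.213955 + 0.611068 = 0.825023.
Q̄ = (S₀/π) × [bracket] = (1361/π) × 0.825023 = 357.42 W/m².
Ratio Q̄_A / Q̄_B = 335.37 / 357.42 = 0.9383.

Q̄_A / Q̄_B ≈ 0.938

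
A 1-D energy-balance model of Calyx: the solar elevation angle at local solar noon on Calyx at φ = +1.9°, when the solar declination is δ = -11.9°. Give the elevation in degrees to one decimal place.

At local noon the hour angle is zero, so the zenith angle equals |φ − δ| = |+1.9° − (-11.900°)| = 13.800°.
Elevation = 90° − 13.800° = 76.2°.

76.2°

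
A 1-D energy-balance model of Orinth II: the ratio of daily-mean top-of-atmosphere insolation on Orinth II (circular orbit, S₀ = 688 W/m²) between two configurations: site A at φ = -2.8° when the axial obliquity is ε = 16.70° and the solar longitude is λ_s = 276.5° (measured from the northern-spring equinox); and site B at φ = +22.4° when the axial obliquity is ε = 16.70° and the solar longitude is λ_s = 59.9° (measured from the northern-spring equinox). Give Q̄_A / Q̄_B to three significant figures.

— Configuration A (φ=-2.8°):
Solar declination: sin δ = sin ε · sin λ_s = sin 16.70° × sin 276.5° = -0.28551, so δ = -16.590°.
cos H₀ = −tan(-2.8°) tan(-16.590°) = -0.0146, H₀ = 1.5854 rad.
Bracket: H₀ sin φ sin δ + cos φ cos δ sin H₀ = 1.5854×-0.04885×-0.28551 + 0.99881×0.95837×0.99989 = 0.022112 + 0.957124 = 0.979236.
Q̄ = (S₀/π) × [bracket] = (688/π) × 0.979236 = 214.45 W/m².
— Configuration B (φ=+22.4°):
Solar declination: sin δ = sin ε · sin λ_s = sin 16.70° × sin 59.9° = 0.24861, so δ = +14.395°.
cos H₀ = −tan(+22.4°) tan(+14.395°) = -0.1058, H₀ = 1.6768 rad.
Bracket: H₀ sin φ sin δ + cos φ cos δ sin H₀ = 1.6768×0.38107×0.24861 + 0.92455×0.96860×0.99439 = 0.158856 + 0.890495 = 1.049351.
Q̄ = (S₀/π) × [bracket] = (688/π) × 1.049351 = 229.80 W/m².
Ratio Q̄_A / Q̄_B = 214.45 / 229.80 = 0.9332.

Q̄_A / Q̄_B ≈ 0.933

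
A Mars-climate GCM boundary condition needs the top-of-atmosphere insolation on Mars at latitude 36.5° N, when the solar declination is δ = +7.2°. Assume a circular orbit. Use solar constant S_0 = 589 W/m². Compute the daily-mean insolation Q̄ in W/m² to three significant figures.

cos h₀ = −tan(+36.5°) tan(+7.200°) = -0.0935, h₀ = 1.6644 rad.
Bracket: h₀ sin ϕ sin δ + cos ϕ cos δ sin h₀ = 1.6644×0.59482×0.12533 + 0.80386×0.99211×0.99562 = 0.124079 + 0.794024 = 0.918103.
Q̄ = (S_0/π) × [bracket] = (589/π) × 0.918103 = 172.1 W/m².

Q̄ ≈ 172 W/m²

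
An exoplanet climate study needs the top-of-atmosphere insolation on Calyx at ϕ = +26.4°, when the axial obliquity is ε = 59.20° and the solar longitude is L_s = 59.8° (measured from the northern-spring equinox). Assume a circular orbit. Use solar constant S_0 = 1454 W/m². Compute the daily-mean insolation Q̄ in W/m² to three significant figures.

Q̄ ≈ 561 W/m²

Solar declination: sin δ = sin ε · sin L_s = sin 59.20° × sin 59.8° = 0.74238, so δ = +47.934°.
cos h₀ = −tan(+26.4°) tan(+47.934°) = -0.5500, h₀ = 2.1532 rad.
Bracket: h₀ sin ϕ sin δ + cos ϕ cos δ sin h₀ = 2.1532×0.44464×0.74238 + 0.89571×0.66998×0.83514 = 0.710754 + 0.501174 = 1.211928.
Q̄ = (S_0/π) × [bracket] = (1454/π) × 1.211928 = 560.9 W/m².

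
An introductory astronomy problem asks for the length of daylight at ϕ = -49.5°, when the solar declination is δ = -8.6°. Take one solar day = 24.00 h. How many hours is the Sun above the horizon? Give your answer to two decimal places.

cos h₀ = −tan ϕ · tan δ = −tan(-49.5°) × tan(-8.600°) = -0.1771, so h₀ = 1.7488 rad = 100.20°.
Daylight = 2h₀/(2π) × 24.00 h = (1.7488/π) × 24.00 = 13.36 h.

13.36 h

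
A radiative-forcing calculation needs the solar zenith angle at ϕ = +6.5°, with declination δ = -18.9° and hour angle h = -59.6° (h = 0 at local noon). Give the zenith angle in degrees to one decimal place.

θ_z = 64.0°

cos θ_z = sin ϕ sin δ + cos ϕ cos δ cos h = -0.036668 + 0.475674 = 0.439006.
θ_z = arccos(0.439006) = 64.0°.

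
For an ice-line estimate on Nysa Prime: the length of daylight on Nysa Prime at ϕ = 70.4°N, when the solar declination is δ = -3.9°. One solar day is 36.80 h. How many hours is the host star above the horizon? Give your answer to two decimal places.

16.14 h

cos h₀ = −tan ϕ · tan δ = −tan(+70.4°) × tan(-3.900°) = 0.1915, so h₀ = 1.3782 rad = 78.96°.
Daylight = 2h₀/(2π) × 36.80 h = (1.3782/π) × 36.80 = 16.14 h.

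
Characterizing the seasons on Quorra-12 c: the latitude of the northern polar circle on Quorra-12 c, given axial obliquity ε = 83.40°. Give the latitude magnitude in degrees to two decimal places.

6.60°

The polar circle is the lowest latitude that experiences at least one full rotation of continuous daylight at the northern-summer solstice; it lies at |φ| = 90° − ε = 90° − 83.40° = 6.60°.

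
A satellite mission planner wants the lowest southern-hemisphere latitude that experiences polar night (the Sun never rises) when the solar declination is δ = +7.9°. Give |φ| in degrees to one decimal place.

Polar night requires cos H₀ = −tan φ tan δ ≥ 1, i.e. tan φ tan δ ≤ −1.
The boundary is |tan φ| · |tan δ| = 1, so |φ| = 90° − |δ| = 90° − 7.9° = 82.1° in the southern hemisphere.

|φ| = 82.1°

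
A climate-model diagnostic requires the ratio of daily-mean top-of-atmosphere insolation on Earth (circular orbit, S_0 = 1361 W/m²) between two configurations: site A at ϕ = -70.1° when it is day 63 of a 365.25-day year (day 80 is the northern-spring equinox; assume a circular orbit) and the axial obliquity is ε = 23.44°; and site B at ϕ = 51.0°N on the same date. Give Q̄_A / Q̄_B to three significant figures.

Q̄_A / Q̄_B ≈ 1.07

— Configuration A (ϕ=-70.1°):
Solar longitude: L_s = 360° × (63 − 80)/365.25 = -16.756°, i.e. -16.756° + 360° = 343.244°.
sin δ = sin 23.44° × sin 343.244° = -0.11468, so δ = -6.585°.
cos h₀ = −tan(-70.1°) tan(-6.585°) = -0.3189, h₀ = 1.8954 rad.
Bracket: h₀ sin ϕ sin δ + cos ϕ cos δ sin h₀ = 1.8954×-0.94029×-0.11468 + 0.34038×0.99340×0.94779 = 0.204386 + 0.320480 = 0.524866.
Q̄ = (S_0/π) × [bracket] = (1361/π) × 0.524866 = 227.38 W/m².
— Configuration B (ϕ=+51.0°):
cos h₀ = −tan(+51.0°) tan(-6.585°) = 0.1426, h₀ = 1.4278 rad.
Bracket: h₀ sin ϕ sin δ + cos ϕ cos δ sin h₀ = 1.4278×0.77715×-0.11468 + 0.62932×0.99340×0.98979 = -0.127251 + 0.618784 = 0.491533.
Q̄ = (S_0/π) × [bracket] = (1361/π) × 0.491533 = 212.94 W/m².
Ratio Q̄_A / Q̄_B = 227.38 / 212.94 = 1.068.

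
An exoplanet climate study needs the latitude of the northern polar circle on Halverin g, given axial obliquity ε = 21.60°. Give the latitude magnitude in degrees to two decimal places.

The polar circle is the lowest latitude that experiences at least one full rotation of continuous daylight at the northern-summer solstice; it lies at |ϕ| = 90° − ε = 90° − 21.60° = 68.40°.

68.40°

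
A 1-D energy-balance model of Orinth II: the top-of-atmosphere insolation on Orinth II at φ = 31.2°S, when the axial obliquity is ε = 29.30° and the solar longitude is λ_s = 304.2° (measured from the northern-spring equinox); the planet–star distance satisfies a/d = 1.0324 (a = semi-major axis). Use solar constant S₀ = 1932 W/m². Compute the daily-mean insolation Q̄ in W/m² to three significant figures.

Solar declination: sin δ = sin ε · sin λ_s = sin 29.30° × sin 304.2° = -0.40476, so δ = -23.876°.
cos H₀ = −tan(-31.2°) tan(-23.876°) = -0.2681, H₀ = 1.8422 rad.
Bracket: H₀ sin φ sin δ + cos φ cos δ sin H₀ = 1.8422×-0.51803×-0.40476 + 0.85536×0.91442×0.96340 = 0.386268 + 0.753531 = 1.139799.
Inverse-square distance factor (a/d)² = 1.0324² = 1.065850.
Q̄ = (S₀/π) × 1.065850 × [bracket] = (1932/π) × 1.065850 × 1.139799 = 747.1 W/m².

Q̄ ≈ 747 W/m²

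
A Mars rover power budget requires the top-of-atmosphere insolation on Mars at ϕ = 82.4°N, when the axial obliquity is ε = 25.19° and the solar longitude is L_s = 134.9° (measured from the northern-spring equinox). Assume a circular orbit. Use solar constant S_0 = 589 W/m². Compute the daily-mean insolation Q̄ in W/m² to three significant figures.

Solar declination: sin δ = sin ε · sin L_s = sin 25.19° × sin 134.9° = 0.30148, so δ = +17.547°.
cos h₀ = −tan(+82.4°) tan(+17.547°) = -2.3698 ≤ −1 ⇒ polar day, h₀ = π.
Bracket: h₀ sin ϕ sin δ + cos ϕ cos δ sin h₀ = 3.1416×0.99122×0.30148 + 0.13226×0.95347×0.00000 = 0.938814 + 0.000000 = 0.938814.
Q̄ = (S_0/π) × [bracket] = (589/π) × 0.938814 = 176.0 W/m².

Q̄ ≈ 176 W/m²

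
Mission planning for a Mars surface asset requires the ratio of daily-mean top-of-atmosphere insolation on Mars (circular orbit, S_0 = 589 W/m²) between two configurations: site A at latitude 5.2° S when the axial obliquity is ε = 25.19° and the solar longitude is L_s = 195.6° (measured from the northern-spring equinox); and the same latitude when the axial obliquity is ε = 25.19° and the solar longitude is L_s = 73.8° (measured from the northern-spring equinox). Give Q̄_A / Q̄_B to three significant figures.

Q̄_A / Q̄_B ≈ 1.18

— Configuration A (ϕ=-5.2°):
Solar declination: sin δ = sin ε · sin L_s = sin 25.19° × sin 195.6° = -0.11446, so δ = -6.572°.
cos h₀ = −tan(-5.2°) tan(-6.572°) = -0.0105, h₀ = 1.5813 rad.
Bracket: h₀ sin ϕ sin δ + cos ϕ cos δ sin h₀ = 1.5813×-0.09063×-0.11446 + 0.99588×0.99343×0.99995 = 0.016404 + 0.989288 = 1.005692.
Q̄ = (S_0/π) × [bracket] = (589/π) × 1.005692 = 188.55 W/m².
— Configuration B (ϕ=-5.2°):
Solar declination: sin δ = sin ε · sin L_s = sin 25.19° × sin 73.8° = 0.40872, so δ = +24.125°.
cos h₀ = −tan(-5.2°) tan(+24.125°) = 0.0408, h₀ = 1.5300 rad.
Bracket: h₀ sin ϕ sin δ + cos ϕ cos δ sin h₀ = 1.5300×-0.09063×0.40872 + 0.99588×0.91266×0.99917 = -0.056675 + 0.908145 = 0.851470.
Q̄ = (S_0/π) × [bracket] = (589/π) × 0.851470 = 159.64 W/m².
Ratio Q̄_A / Q̄_B = 188.55 / 159.64 = 1.181.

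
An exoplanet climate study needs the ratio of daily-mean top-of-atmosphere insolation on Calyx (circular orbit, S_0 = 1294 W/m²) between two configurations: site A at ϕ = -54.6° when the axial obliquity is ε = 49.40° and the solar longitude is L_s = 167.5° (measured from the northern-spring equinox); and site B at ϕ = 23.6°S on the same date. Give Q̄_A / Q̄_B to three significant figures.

Q̄_A / Q̄_B ≈ 0.469

— Configuration A (ϕ=-54.6°):
Solar declination: sin δ = sin ε · sin L_s = sin 49.40° × sin 167.5° = 0.16434, so δ = +9.459°.
cos h₀ = −tan(-54.6°) tan(+9.459°) = 0.2344, h₀ = 1.3342 rad.
Bracket: h₀ sin ϕ sin δ + cos ϕ cos δ sin h₀ = 1.3342×-0.81513×0.16434 + 0.57928×0.98640×0.97213 = -0.178727 + 0.555477 = 0.376750.
Q̄ = (S_0/π) × [bracket] = (1294/π) × 0.376750 = 155.18 W/m².
— Configuration B (ϕ=-23.6°):
cos h₀ = −tan(-23.6°) tan(+9.459°) = 0.0728, h₀ = 1.4979 rad.
Bracket: h₀ sin ϕ sin δ + cos ϕ cos δ sin h₀ = 1.4979×-0.40035×0.16434 + 0.91636×0.98640×0.99735 = -0.098552 + 0.901502 = 0.802950.
Q̄ = (S_0/π) × [bracket] = (1294/π) × 0.802950 = 330.73 W/m².
Ratio Q̄_A / Q̄_B = 155.18 / 330.73 = 0.4692.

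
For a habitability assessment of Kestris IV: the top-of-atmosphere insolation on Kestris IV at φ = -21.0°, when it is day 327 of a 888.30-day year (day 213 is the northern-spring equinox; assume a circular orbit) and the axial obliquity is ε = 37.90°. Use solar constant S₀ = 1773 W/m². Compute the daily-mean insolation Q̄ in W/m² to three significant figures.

Q̄ ≈ 340 W/m²

Solar longitude: λ_s = 360° × (327 − 213)/888.30 = 46.201°.
sin δ = sin 37.90° × sin 46.201° = 0.44337, so δ = +26.319°.
cos H₀ = −tan(-21.0°) tan(+26.319°) = 0.1899, H₀ = 1.3798 rad.
Bracket: H₀ sin φ sin δ + cos φ cos δ sin H₀ = 1.3798×-0.35837×0.44337 + 0.93358×0.89634×0.98181 = -0.219237 + 0.821584 = 0.602347.
Q̄ = (S₀/π) × [bracket] = (1773/π) × 0.602347 = 339.9 W/m².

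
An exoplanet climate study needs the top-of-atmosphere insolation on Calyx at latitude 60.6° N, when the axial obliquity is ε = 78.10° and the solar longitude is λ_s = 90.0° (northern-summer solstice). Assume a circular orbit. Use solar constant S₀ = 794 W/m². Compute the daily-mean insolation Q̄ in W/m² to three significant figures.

Solar declination: sin δ = sin ε · sin λ_s = sin 78.10° × sin 90.0° = 0.97851, so δ = +78.100°.
cos H₀ = −tan(+60.6°) tan(+78.100°) = -8.4216 ≤ −1 ⇒ polar day, H₀ = π.
Bracket: H₀ sin φ sin δ + cos φ cos δ sin H₀ = 3.1416×0.87121×0.97851 + 0.49090×0.20620×0.00000 = 2.678175 + 0.000000 = 2.678175.
Q̄ = (S₀/π) × [bracket] = (794/π) × 2.678175 = 676.9 W/m².

Q̄ ≈ 677 W/m²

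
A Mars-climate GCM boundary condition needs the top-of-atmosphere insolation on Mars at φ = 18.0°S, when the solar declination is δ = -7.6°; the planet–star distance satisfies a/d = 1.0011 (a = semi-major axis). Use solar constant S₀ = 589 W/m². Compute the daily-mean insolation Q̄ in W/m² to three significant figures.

Q̄ ≈ 189 W/m²

cos H₀ = −tan(-18.0°) tan(-7.600°) = -0.0434, H₀ = 1.6142 rad.
Bracket: H₀ sin φ sin δ + cos φ cos δ sin H₀ = 1.6142×-0.30902×-0.13226 + 0.95106×0.99122×0.99906 = 0.065974 + 0.941824 = 1.007798.
Inverse-square distance factor (a/d)² = 1.0011² = 1.002201.
Q̄ = (S₀/π) × 1.002201 × [bracket] = (589/π) × 1.002201 × 1.007798 = 189.4 W/m².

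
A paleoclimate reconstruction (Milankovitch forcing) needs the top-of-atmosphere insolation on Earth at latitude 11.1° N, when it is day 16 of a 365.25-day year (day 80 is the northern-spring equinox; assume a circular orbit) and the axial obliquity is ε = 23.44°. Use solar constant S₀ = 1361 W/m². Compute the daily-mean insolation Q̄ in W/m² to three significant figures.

Q̄ ≈ 352 W/m²

Solar longitude: λ_s = 360° × (16 − 80)/365.25 = -63.080°, i.e. -63.080° + 360° = 296.920°.
sin δ = sin 23.44° × sin 296.920° = -0.35468, so δ = -20.774°.
cos H₀ = −tan(+11.1°) tan(-20.774°) = 0.0744, H₀ = 1.4963 rad.
Bracket: H₀ sin φ sin δ + cos φ cos δ sin H₀ = 1.4963×0.19252×-0.35468 + 0.98129×0.93499×0.99723 = -0.102172 + 0.914955 = 0.812783.
Q̄ = (S₀/π) × [bracket] = (1361/π) × 0.812783 = 352.1 W/m².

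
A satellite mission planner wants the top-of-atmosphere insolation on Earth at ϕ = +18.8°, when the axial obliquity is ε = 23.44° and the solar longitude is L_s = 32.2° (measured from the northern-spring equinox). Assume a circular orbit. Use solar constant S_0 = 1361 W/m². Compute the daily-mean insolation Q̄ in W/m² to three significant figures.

Q̄ ≈ 448 W/m²

Solar declination: sin δ = sin ε · sin L_s = sin 23.44° × sin 32.2° = 0.21197, so δ = +12.238°.
cos h₀ = −tan(+18.8°) tan(+12.238°) = -0.0738, h₀ = 1.6447 rad.
Bracket: h₀ sin ϕ sin δ + cos ϕ cos δ sin h₀ = 1.6447×0.32227×0.21197 + 0.94665×0.97728×0.99727 = 0.112352 + 0.922616 = 1.034968.
Q̄ = (S_0/π) × [bracket] = (1361/π) × 1.034968 = 448.4 W/m².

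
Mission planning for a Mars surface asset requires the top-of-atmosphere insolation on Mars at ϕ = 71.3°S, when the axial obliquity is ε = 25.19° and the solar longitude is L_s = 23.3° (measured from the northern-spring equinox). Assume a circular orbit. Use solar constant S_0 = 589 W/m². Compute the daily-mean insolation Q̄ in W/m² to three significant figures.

Q̄ ≈ 20.0 W/m²

Solar declination: sin δ = sin ε · sin L_s = sin 25.19° × sin 23.3° = 0.16835, so δ = +9.692°.
cos h₀ = −tan(-71.3°) tan(+9.692°) = 0.5046, h₀ = 1.0419 rad.
Bracket: h₀ sin ϕ sin δ + cos ϕ cos δ sin h₀ = 1.0419×-0.94721×0.16835 + 0.32061×0.98573×0.86337 = -0.166144 + 0.272855 = 0.106711.
Q̄ = (S_0/π) × [bracket] = (589/π) × 0.106711 = 20.01 W/m².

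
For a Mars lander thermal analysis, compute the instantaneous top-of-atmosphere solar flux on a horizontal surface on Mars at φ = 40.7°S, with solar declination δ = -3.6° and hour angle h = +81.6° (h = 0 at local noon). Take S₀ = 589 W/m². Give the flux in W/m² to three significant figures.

cos θ_z = sin φ sin δ + cos φ cos δ cos h = 0.040946 + 0.110532 = 0.151478.
Flux = S₀ · cos θ_z = 589 × 0.151478 = 89.22 W/m².

89.2 W/m²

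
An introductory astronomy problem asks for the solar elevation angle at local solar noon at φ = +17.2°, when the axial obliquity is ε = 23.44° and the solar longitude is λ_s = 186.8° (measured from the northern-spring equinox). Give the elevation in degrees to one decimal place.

70.1°

Solar declination: sin δ = sin ε · sin λ_s = sin 23.44° × sin 186.8° = -0.04710, so δ = -2.700°.
At local noon the hour angle is zero, so the zenith angle equals |φ − δ| = |+17.2° − (-2.700°)| = 19.900°.
Elevation = 90° − 19.900° = 70.1°.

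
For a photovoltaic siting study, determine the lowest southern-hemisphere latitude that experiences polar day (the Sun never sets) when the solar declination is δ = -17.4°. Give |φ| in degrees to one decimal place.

|φ| = 72.6°

Polar day requires cos H₀ = −tan φ tan δ ≤ −1, i.e. tan φ tan δ ≥ 1.
The boundary is |tan φ| · |tan δ| = 1, so |φ| = 90° − |δ| = 90° − 17.4° = 72.6° in the southern hemisphere.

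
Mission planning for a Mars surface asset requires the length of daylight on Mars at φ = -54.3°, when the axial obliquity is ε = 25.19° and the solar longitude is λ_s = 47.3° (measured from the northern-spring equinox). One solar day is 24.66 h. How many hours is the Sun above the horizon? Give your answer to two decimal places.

8.59 h

Solar declination: sin δ = sin ε · sin λ_s = sin 25.19° × sin 47.3° = 0.31280, so δ = +18.228°.
cos H₀ = −tan φ · tan δ = −tan(-54.3°) × tan(+18.228°) = 0.4583, so H₀ = 1.0947 rad = 62.72°.
Daylight = 2H₀/(2π) × 24.66 h = (1.0947/π) × 24.66 = 8.59 h.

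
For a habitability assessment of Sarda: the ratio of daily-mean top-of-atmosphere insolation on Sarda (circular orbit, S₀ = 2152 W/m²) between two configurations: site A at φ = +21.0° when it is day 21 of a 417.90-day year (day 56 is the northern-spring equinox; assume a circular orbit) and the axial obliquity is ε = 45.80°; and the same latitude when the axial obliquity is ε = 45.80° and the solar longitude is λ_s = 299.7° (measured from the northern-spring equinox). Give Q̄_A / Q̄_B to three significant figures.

— Configuration A (φ=+21.0°):
Solar longitude: λ_s = 360° × (21 − 56)/417.90 = -30.151°, i.e. -30.151° + 360° = 329.849°.
sin δ = sin 45.80° × sin 329.849° = -0.36009, so δ = -21.106°.
cos H₀ = −tan(+21.0°) tan(-21.106°) = 0.1482, H₀ = 1.4221 rad.
Bracket: H₀ sin φ sin δ + cos φ cos δ sin H₀ = 1.4221×0.35837×-0.36009 + 0.93358×0.93292×0.98896 = -0.183516 + 0.861340 = 0.677824.
Q̄ = (S₀/π) × [bracket] = (2152/π) × 0.677824 = 464.31 W/m².
— Configuration B (φ=+21.0°):
Solar declination: sin δ = sin ε · sin λ_s = sin 45.80° × sin 299.7° = -0.62273, so δ = -38.516°.
cos H₀ = −tan(+21.0°) tan(-38.516°) = 0.3055, H₀ = 1.2603 rad.
Bracket: H₀ sin φ sin δ + cos φ cos δ sin H₀ = 1.2603×0.35837×-0.62273 + 0.93358×0.78244×0.95219 = -0.281258 + 0.695547 = 0.414289.
Q̄ = (S₀/π) × [bracket] = (2152/π) × 0.414289 = 283.79 W/m².
Ratio Q̄_A / Q̄_B = 464.31 / 283.79 = 1.636.

Q̄_A / Q̄_B ≈ 1.64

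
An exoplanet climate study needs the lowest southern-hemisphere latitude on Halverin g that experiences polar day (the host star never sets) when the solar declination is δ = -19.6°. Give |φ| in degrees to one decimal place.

Polar day requires cos H₀ = −tan φ tan δ ≤ −1, i.e. tan φ tan δ ≥ 1.
The boundary is |tan φ| · |tan δ| = 1, so |φ| = 90° − |δ| = 90° − 19.6° = 70.4° in the southern hemisphere.

|φ| = 70.4°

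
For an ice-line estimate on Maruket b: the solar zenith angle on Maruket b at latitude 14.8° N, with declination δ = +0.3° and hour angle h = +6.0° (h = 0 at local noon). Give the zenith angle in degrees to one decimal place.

θ_z = 15.7°

cos θ_z = sin ϕ sin δ + cos ϕ cos δ cos h = 0.001338 + 0.961514 = 0.962852.
θ_z = arccos(0.962852) = 15.7°.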